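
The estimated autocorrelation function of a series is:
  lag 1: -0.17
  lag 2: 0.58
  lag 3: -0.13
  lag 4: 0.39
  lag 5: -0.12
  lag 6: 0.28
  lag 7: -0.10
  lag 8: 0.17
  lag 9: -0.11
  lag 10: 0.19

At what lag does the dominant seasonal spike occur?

The largest autocorrelation is r_2 = 0.58, with weaker echoes at lags 4 (0.39), 6 (0.28), 8 (0.17) and 10 (0.19); the remaining lags stay at or below -0.10.
The dominant spike at lag 2 indicates a seasonal period of 2.

2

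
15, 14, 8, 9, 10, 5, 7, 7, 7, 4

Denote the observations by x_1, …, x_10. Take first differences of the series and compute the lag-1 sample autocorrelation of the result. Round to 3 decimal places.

First differences Δx: -1, -6, 1, 1, -5, 2, 0, 0, -3
Mean of differences = -1.2222
Numerator Σ(Δx_t−Δx̄)(Δx_{t+1}−Δx̄) = -24.0494
Denominator Σ(Δx_t−Δx̄)² = 63.5556
r_1(Δx) = -24.0494 / 63.5556 = -0.378

-0.378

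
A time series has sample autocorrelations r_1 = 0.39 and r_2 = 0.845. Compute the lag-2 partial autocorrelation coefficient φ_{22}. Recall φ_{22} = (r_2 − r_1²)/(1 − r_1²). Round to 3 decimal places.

0.817

φ_{22} = (r_2 − r_1²) / (1 − r_1²)
r_1² = (0.39)² = 0.1521
Numerator = 0.845 − 0.1521 = 0.6929; denominator = 1 − 0.1521 = 0.8479
φ_{22} = 0.6929 / 0.8479 = 0.817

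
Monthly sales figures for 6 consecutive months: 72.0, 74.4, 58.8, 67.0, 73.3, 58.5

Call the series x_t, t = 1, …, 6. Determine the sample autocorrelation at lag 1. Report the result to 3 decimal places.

Mean x̄ = (72.0 + 74.4 + 58.8 + 67.0 + 73.3 + 58.5)/6 = 67.3333
Numerator Σ_{t=1}^{5}(x_t−x̄)(x_{t+1}−x̄) = -79.1744
Denominator Σ(x_t−x̄)² = 258.2733
r_1 = -79.1744 / 258.2733 = -0.307

-0.307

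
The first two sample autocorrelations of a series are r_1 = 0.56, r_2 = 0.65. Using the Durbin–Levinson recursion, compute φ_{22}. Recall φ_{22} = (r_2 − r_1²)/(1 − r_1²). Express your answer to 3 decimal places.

0.490

φ_{22} = (r_2 − r_1²) / (1 − r_1²)
r_1² = (0.56)² = 0.3136
Numerator = 0.65 − 0.3136 = 0.3364; denominator = 1 − 0.3136 = 0.6864
φ_{22} = 0.3364 / 0.6864 = 0.490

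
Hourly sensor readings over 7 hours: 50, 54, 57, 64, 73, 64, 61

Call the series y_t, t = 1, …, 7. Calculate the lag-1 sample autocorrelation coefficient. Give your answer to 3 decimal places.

Mean ȳ = (50 + 54 + 57 + 64 + 73 + 64 + 61)/7 = 60.4286
Deviations from mean: -10.4286, -6.4286, -3.4286, 3.5714, 12.5714, 3.5714, 0.5714
Σ(y_t−ȳ)(y_{t+1}−ȳ) = (67.0408) + (22.0408) + (-12.2449) + (44.8980) + (44.8980) + (2.0408) = 168.6735
Denominator Σ(y_t−ȳ)² = 345.7143
r_1 = 168.6735 / 345.7143 = 0.488

0.488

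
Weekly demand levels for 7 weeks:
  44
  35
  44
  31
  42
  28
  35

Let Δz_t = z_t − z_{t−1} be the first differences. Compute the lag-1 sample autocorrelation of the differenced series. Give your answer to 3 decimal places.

-0.886

First differences Δz: -9, 9, -13, 11, -14, 7
Mean of differences = -1.5000
Numerator Σ(Δz_t−Δz̄)(Δz_{t+1}−Δz̄) = -605.7500
Denominator Σ(Δz_t−Δz̄)² = 683.5000
r_1(Δz) = -605.7500 / 683.5000 = -0.886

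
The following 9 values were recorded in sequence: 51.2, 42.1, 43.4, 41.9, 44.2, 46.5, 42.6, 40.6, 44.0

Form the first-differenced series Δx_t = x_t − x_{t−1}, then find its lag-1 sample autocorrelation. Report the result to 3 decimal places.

First differences Δx: -9.1, 1.3, -1.5, 2.3, 2.3, -3.9, -2.0, 3.4
Mean of differences = -0.9000
Numerator Σ(Δx_t−Δx̄)(Δx_{t+1}−Δx̄) = -22.0700
Denominator Σ(Δx_t−Δx̄)² = 121.6200
r_1(Δx) = -22.0700 / 121.6200 = -0.181

-0.181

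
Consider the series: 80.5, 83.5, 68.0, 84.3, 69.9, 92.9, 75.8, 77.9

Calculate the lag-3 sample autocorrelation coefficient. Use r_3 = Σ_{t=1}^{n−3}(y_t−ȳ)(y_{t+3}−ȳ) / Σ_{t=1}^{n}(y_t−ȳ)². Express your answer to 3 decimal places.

-0.419

Mean ȳ = (80.5 + 83.5 + 68.0 + 84.3 + 69.9 + 92.9 + 75.8 + 77.9)/8 = 79.1000
Deviations from mean: 1.4000, 4.4000, -11.1000, 5.2000, -9.2000, 13.8000, -3.3000, -1.2000
Numerator Σ_{t=1}^{5}(y_t−ȳ)(y_{t+3}−ȳ) = -192.5000
Denominator Σ(y_t−ȳ)² = 458.9800
r_3 = -192.5000 / 458.9800 = -0.419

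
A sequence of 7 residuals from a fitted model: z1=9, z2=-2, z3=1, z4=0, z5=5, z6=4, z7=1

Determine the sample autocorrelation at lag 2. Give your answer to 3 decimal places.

-0.118

Mean z̄ = (9 − 2 + 1 + 0 + 5 + 4 + 1)/7 = 2.5714
Deviations from mean: 6.4286, -4.5714, -1.5714, -2.5714, 2.4286, 1.4286, -1.5714
Σ(z_t−z̄)(z_{t+2}−z̄) = (-10.1020) + (11.7551) + (-3.8163) + (-3.6735) + (-3.8163) = -9.6531
Denominator Σ(z_t−z̄)² = 81.7143
r_2 = -9.6531 / 81.7143 = -0.118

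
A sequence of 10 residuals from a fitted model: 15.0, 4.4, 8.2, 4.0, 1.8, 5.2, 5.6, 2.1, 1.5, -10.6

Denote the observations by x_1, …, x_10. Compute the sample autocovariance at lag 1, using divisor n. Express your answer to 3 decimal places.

4.372

Mean x̄ = (15.0 + 4.4 + 8.2 + 4.0 + 1.8 + 5.2 + 5.6 + 2.1 + 1.5 − 10.6)/10 = 3.7200
Σ_{t=1}^{9}(x_t−x̄)(x_{t+1}−x̄) = 43.7156
γ_1 = 43.7156 / 10 = 4.372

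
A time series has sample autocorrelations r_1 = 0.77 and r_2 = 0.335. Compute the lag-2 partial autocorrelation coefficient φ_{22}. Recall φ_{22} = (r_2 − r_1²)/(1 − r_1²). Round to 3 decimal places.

-0.634

φ_{22} = (r_2 − r_1²) / (1 − r_1²)
r_1² = (0.77)² = 0.5929
Numerator = 0.335 − 0.5929 = -0.2579; denominator = 1 − 0.5929 = 0.4071
φ_{22} = -0.2579 / 0.4071 = -0.634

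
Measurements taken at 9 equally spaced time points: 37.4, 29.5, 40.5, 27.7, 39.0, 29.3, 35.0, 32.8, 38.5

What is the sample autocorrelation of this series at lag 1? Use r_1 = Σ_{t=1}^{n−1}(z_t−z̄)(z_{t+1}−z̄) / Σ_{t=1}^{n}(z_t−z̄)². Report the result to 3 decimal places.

Mean z̄ = (37.4 + 29.5 + 40.5 + 27.7 + 39.0 + 29.3 + 35.0 + 32.8 + 38.5)/9 = 34.4111
Numerator Σ_{t=1}^{8}(z_t−z̄)(z_{t+1}−z̄) = -150.2423
Denominator Σ(z_t−z̄)² = 182.0089
r_1 = -150.2423 / 182.0089 = -0.825

-0.825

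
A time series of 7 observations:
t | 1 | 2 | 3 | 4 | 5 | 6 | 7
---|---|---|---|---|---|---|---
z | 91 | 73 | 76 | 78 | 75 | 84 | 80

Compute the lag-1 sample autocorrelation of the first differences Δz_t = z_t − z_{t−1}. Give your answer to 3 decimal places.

First differences Δz: -18, 3, 2, -3, 9, -4
Mean of differences = -1.8333
Numerator Σ(Δz_t−Δz̄)(Δz_{t+1}−Δz̄) = -100.1944
Denominator Σ(Δz_t−Δz̄)² = 422.8333
r_1(Δz) = -100.1944 / 422.8333 = -0.237

-0.237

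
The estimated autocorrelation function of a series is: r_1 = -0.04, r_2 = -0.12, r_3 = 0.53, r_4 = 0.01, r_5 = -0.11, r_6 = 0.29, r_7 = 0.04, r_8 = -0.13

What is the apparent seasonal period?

3

The largest autocorrelation is r_3 = 0.53, with a weaker echo at lag 6 (0.29); the remaining lags stay at or below 0.04.
The dominant spike at lag 3 indicates a seasonal period of 3.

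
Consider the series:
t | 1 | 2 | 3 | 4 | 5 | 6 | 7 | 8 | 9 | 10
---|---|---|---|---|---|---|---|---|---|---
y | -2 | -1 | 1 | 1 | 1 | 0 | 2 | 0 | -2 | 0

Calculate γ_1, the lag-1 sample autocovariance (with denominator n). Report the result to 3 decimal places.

Mean ȳ = (-2 − 1 + 1 + 1 + 1 + 0 + 2 + 0 − 2 + 0)/10 = 0.0000
Σ_{t=1}^{9}(y_t−ȳ)(y_{t+1}−ȳ) = 3.0000
γ_1 = 3.0000 / 10 = 0.300

0.300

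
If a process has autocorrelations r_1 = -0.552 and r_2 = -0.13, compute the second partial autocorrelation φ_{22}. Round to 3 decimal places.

φ_{22} = (r_2 − r_1²) / (1 − r_1²)
r_1² = (-0.552)² = 0.304704
Numerator = -0.13 − 0.3047 = -0.4347; denominator = 1 − 0.3047 = 0.6953
φ_{22} = -0.4347 / 0.6953 = -0.625

-0.625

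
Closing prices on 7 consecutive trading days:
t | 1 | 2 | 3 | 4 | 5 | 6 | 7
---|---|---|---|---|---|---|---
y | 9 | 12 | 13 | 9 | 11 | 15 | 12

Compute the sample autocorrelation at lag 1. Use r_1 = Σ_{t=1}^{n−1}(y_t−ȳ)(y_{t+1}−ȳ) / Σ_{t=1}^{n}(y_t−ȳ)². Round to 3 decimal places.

Mean ȳ = (9 + 12 + 13 + 9 + 11 + 15 + 12)/7 = 11.5714
Deviations from mean: -2.5714, 0.4286, 1.4286, -2.5714, -0.5714, 3.4286, 0.4286
Numerator Σ_{t=1}^{6}(y_t−ȳ)(y_{t+1}−ȳ) = -3.1837
Denominator Σ(y_t−ȳ)² = 27.7143
r_1 = -3.1837 / 27.7143 = -0.115

-0.115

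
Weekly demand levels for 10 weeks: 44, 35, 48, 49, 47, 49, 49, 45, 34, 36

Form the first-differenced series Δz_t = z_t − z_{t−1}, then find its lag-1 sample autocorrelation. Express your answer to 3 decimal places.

First differences Δz: -9, 13, 1, -2, 2, 0, -4, -11, 2
Mean of differences = -0.8889
Numerator Σ(Δz_t−Δz̄)(Δz_{t+1}−Δz̄) = -89.6790
Denominator Σ(Δz_t−Δz̄)² = 392.8889
r_1(Δz) = -89.6790 / 392.8889 = -0.228

-0.228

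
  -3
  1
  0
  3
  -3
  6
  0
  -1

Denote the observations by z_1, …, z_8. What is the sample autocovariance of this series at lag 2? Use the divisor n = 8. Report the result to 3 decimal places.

Mean z̄ = (-3 + 1 + 0 + 3 − 3 + 6 + 0 − 1)/8 = 0.3750
Deviations: -3.3750, 0.6250, -0.3750, 2.6250, -3.3750, 5.6250, -0.3750, -1.3750
Σ_{t=1}^{6}(z_t−z̄)(z_{t+2}−z̄) = 12.4688
γ_2 = 12.4688 / 8 = 1.559

1.559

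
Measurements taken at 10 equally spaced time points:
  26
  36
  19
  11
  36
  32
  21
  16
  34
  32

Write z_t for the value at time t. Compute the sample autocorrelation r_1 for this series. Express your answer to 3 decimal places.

Mean z̄ = (26 + 36 + 19 + 11 + 36 + 32 + 21 + 16 + 34 + 32)/10 = 26.3000
Numerator Σ_{t=1}^{9}(z_t−z̄)(z_{t+1}−z̄) = -66.1900
Denominator Σ(z_t−z̄)² = 734.1000
r_1 = -66.1900 / 734.1000 = -0.090

-0.090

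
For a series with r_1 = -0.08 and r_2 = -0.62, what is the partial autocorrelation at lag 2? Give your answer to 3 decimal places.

-0.630

φ_{22} = (r_2 − r_1²) / (1 − r_1²)
r_1² = (-0.08)² = 0.0064
Numerator = -0.62 − 0.0064 = -0.6264; denominator = 1 − 0.0064 = 0.9936
φ_{22} = -0.6264 / 0.9936 = -0.630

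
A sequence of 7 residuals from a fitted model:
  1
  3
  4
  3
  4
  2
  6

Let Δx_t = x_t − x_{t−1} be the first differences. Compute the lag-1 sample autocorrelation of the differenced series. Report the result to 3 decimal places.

-0.432

First differences Δx: 2, 1, -1, 1, -2, 4
Mean of differences = 0.8333
Numerator Σ(Δx_t−Δx̄)(Δx_{t+1}−Δx̄) = -9.8611
Denominator Σ(Δx_t−Δx̄)² = 22.8333
r_1(Δx) = -9.8611 / 22.8333 = -0.432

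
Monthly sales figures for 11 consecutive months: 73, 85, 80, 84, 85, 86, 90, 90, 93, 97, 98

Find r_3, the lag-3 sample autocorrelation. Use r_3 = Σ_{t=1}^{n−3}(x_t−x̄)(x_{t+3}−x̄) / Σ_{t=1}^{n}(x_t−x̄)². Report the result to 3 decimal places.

Mean x̄ = (73 + 85 + 80 + 84 + 85 + 86 + 90 + 90 + 93 + 97 + 98)/11 = 87.3636
Numerator Σ_{t=1}^{8}(x_t−x̄)(x_{t+3}−x̄) = 94.6033
Denominator Σ(x_t−x̄)² = 536.5455
r_3 = 94.6033 / 536.5455 = 0.176

0.176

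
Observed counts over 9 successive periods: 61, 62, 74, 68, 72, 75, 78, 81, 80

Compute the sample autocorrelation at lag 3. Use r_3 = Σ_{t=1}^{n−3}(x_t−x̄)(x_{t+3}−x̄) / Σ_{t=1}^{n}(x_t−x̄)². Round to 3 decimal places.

Mean x̄ = (61 + 62 + 74 + 68 + 72 + 75 + 78 + 81 + 80)/9 = 72.3333
Σ(x_t−x̄)(x_{t+3}−x̄) = (49.1111) + (3.4444) + (4.4444) + (-24.5556) + (-2.8889) + (20.4444) = 50.0000
Denominator Σ(x_t−x̄)² = 430.0000
r_3 = 50.0000 / 430.0000 = 0.116

0.116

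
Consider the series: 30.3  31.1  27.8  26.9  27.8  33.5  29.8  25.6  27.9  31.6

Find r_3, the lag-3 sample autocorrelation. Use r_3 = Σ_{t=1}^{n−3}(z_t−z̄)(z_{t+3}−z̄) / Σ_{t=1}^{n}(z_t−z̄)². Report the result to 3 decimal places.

Mean z̄ = (30.3 + 31.1 + 27.8 + 26.9 + 27.8 + 33.5 + 29.8 + 25.6 + 27.9 + 31.6)/10 = 29.2300
Numerator Σ_{t=1}^{7}(z_t−z̄)(z_{t+3}−z̄) = -11.7387
Denominator Σ(z_t−z̄)² = 53.2810
r_3 = -11.7387 / 53.2810 = -0.220

-0.220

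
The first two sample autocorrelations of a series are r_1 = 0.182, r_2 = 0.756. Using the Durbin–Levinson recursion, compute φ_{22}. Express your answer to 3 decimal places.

0.748

φ_{22} = (r_2 − r_1²) / (1 − r_1²)
r_1² = (0.182)² = 0.033124
Numerator = 0.756 − 0.0331 = 0.7229; denominator = 1 − 0.0331 = 0.9669
φ_{22} = 0.7229 / 0.9669 = 0.748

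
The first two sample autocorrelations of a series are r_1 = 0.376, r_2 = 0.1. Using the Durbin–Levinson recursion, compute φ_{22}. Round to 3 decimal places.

φ_{22} = (r_2 − r_1²) / (1 − r_1²)
r_1² = (0.376)² = 0.141376
Numerator = 0.1 − 0.1414 = -0.0414; denominator = 1 − 0.1414 = 0.8586
φ_{22} = -0.0414 / 0.8586 = -0.048

-0.048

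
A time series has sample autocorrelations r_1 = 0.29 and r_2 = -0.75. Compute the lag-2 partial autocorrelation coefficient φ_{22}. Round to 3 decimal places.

φ_{22} = (r_2 − r_1²) / (1 − r_1²)
r_1² = (0.29)² = 0.0841
Numerator = -0.75 − 0.0841 = -0.8341; denominator = 1 − 0.0841 = 0.9159
φ_{22} = -0.8341 / 0.9159 = -0.911

-0.911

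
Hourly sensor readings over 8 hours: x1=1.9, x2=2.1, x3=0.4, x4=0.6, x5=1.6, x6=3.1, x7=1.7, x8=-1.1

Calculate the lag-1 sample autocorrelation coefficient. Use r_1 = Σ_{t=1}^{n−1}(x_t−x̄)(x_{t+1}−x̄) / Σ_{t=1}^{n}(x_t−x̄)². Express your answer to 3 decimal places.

Mean x̄ = (1.9 + 2.1 + 0.4 + 0.6 + 1.6 + 3.1 + 1.7 − 1.1)/8 = 1.2875
Deviations from mean: 0.6125, 0.8125, -0.8875, -0.6875, 0.3125, 1.8125, 0.4125, -2.3875
Numerator Σ_{t=1}^{7}(x_t−x̄)(x_{t+1}−x̄) = 0.5011
Denominator Σ(x_t−x̄)² = 11.5488
r_1 = 0.5011 / 11.5488 = 0.043

0.043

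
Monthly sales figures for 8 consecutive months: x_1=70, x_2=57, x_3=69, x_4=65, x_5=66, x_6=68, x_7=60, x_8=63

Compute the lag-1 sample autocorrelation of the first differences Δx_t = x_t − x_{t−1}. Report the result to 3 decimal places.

-0.610

First differences Δx: -13, 12, -4, 1, 2, -8, 3
Mean of differences = -1.0000
Numerator Σ(Δx_t−Δx̄)(Δx_{t+1}−Δx̄) = -244.0000
Denominator Σ(Δx_t−Δx̄)² = 400.0000
r_1(Δx) = -244.0000 / 400.0000 = -0.610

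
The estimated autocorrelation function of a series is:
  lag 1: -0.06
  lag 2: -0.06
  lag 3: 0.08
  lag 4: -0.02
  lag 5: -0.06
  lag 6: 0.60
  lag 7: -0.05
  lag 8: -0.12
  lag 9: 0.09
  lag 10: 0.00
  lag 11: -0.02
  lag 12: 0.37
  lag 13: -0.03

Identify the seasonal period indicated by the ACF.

The largest autocorrelation is r_6 = 0.60, with a weaker echo at lag 12 (0.37); the remaining lags stay at or below 0.09.
The dominant spike at lag 6 indicates a seasonal period of 6.

6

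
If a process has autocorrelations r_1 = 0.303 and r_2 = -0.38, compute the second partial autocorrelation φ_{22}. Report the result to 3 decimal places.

-0.520

φ_{22} = (r_2 − r_1²) / (1 − r_1²)
r_1² = (0.303)² = 0.091809
Numerator = -0.38 − 0.0918 = -0.4718; denominator = 1 − 0.0918 = 0.9082
φ_{22} = -0.4718 / 0.9082 = -0.520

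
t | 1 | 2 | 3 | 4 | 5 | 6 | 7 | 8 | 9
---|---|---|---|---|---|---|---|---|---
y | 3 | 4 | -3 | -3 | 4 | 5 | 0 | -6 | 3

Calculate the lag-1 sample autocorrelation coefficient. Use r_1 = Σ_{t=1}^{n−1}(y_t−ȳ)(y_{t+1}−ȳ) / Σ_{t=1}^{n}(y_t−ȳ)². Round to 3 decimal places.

Mean ȳ = (3 + 4 − 3 − 3 + 4 + 5 + 0 − 6 + 3)/9 = 0.7778
Numerator Σ_{t=1}^{8}(y_t−ȳ)(y_{t+1}−ȳ) = -2.3827
Denominator Σ(y_t−ȳ)² = 123.5556
r_1 = -2.3827 / 123.5556 = -0.019

-0.019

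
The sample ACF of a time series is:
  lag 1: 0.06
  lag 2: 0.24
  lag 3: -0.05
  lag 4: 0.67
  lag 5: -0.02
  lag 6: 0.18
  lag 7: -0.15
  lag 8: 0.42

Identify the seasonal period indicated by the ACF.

4

The largest autocorrelation is r_4 = 0.67, with a weaker echo at lag 8 (0.42); the remaining lags stay at or below 0.24.
The dominant spike at lag 4 indicates a seasonal period of 4.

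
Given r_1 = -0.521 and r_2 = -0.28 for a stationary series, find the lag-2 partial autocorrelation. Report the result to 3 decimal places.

φ_{22} = (r_2 − r_1²) / (1 − r_1²)
r_1² = (-0.521)² = 0.271441
Numerator = -0.28 − 0.2714 = -0.5514; denominator = 1 − 0.2714 = 0.7286
φ_{22} = -0.5514 / 0.7286 = -0.757

-0.757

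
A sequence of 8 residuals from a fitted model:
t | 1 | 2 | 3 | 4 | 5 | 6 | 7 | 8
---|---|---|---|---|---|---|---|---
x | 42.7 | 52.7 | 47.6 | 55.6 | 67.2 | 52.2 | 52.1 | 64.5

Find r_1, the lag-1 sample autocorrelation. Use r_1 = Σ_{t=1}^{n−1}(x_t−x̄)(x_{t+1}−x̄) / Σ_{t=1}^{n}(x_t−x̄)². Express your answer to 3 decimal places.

Mean x̄ = (42.7 + 52.7 + 47.6 + 55.6 + 67.2 + 52.2 + 52.1 + 64.5)/8 = 54.3250
Numerator Σ_{t=1}^{7}(x_t−x̄)(x_{t+1}−x̄) = -7.6106
Denominator Σ(x_t−x̄)² = 463.3950
r_1 = -7.6106 / 463.3950 = -0.016

-0.016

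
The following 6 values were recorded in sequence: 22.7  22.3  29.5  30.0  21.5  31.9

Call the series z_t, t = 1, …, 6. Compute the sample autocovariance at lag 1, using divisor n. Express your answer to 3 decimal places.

-5.195

Mean z̄ = (22.7 + 22.3 + 29.5 + 30.0 + 21.5 + 31.9)/6 = 26.3167
Deviations: -3.6167, -4.0167, 3.1833, 3.6833, -4.8167, 5.5833
Σ_{t=1}^{5}(z_t−z̄)(z_{t+1}−z̄) = -31.1686
γ_1 = -31.1686 / 6 = -5.195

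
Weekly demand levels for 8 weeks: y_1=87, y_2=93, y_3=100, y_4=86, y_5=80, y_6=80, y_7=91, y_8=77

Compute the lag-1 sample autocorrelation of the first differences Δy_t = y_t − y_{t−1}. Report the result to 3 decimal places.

-0.211

First differences Δy: 6, 7, -14, -6, 0, 11, -14
Mean of differences = -1.4286
Numerator Σ(Δy_t−Δȳ)(Δy_{t+1}−Δȳ) = -130.8980
Denominator Σ(Δy_t−Δȳ)² = 619.7143
r_1(Δy) = -130.8980 / 619.7143 = -0.211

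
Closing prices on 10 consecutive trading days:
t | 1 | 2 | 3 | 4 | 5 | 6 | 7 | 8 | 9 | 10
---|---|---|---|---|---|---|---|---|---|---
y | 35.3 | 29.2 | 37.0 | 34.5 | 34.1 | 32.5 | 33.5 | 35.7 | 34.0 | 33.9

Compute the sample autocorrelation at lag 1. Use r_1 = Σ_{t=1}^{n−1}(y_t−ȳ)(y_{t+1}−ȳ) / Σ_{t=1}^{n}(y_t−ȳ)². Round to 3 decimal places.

-0.492

Mean ȳ = (35.3 + 29.2 + 37.0 + 34.5 + 34.1 + 32.5 + 33.5 + 35.7 + 34.0 + 33.9)/10 = 33.9700
Numerator Σ_{t=1}^{9}(y_t−ȳ)(y_{t+1}−ȳ) = -19.3859
Denominator Σ(y_t−ȳ)² = 39.3810
r_1 = -19.3859 / 39.3810 = -0.492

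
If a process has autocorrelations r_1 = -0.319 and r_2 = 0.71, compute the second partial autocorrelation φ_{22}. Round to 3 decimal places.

φ_{22} = (r_2 − r_1²) / (1 − r_1²)
r_1² = (-0.319)² = 0.101761
Numerator = 0.71 − 0.1018 = 0.6082; denominator = 1 − 0.1018 = 0.8982
φ_{22} = 0.6082 / 0.8982 = 0.677

0.677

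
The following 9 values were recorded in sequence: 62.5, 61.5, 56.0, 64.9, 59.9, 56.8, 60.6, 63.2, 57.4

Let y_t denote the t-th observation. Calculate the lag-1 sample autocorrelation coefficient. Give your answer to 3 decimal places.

-0.416

Mean ȳ = (62.5 + 61.5 + 56.0 + 64.9 + 59.9 + 56.8 + 60.6 + 63.2 + 57.4)/9 = 60.3111
Numerator Σ_{t=1}^{8}(y_t−ȳ)(y_{t+1}−ȳ) = -31.3390
Denominator Σ(y_t−ȳ)² = 75.2489
r_1 = -31.3390 / 75.2489 = -0.416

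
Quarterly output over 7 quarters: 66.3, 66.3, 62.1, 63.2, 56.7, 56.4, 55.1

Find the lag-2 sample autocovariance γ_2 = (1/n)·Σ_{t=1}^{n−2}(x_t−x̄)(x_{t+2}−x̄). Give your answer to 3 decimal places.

Mean x̄ = (66.3 + 66.3 + 62.1 + 63.2 + 56.7 + 56.4 + 55.1)/7 = 60.8714
Deviations: 5.4286, 5.4286, 1.2286, 2.3286, -4.1714, -4.4714, -5.7714
Σ_{t=1}^{5}(x_t−x̄)(x_{t+2}−x̄) = 27.8484
γ_2 = 27.8484 / 7 = 3.978

3.978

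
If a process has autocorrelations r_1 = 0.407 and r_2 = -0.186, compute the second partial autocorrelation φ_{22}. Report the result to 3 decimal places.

φ_{22} = (r_2 − r_1²) / (1 − r_1²)
r_1² = (0.407)² = 0.165649
Numerator = -0.186 − 0.1656 = -0.3516; denominator = 1 − 0.1656 = 0.8344
φ_{22} = -0.3516 / 0.8344 = -0.421

-0.421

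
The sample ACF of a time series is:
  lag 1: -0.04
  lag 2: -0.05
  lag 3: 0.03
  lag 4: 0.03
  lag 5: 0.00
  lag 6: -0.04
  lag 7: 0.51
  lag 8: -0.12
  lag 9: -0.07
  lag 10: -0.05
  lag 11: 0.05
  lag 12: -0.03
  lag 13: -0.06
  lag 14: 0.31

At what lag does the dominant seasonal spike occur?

The largest autocorrelation is r_7 = 0.51, with a weaker echo at lag 14 (0.31); the remaining lags stay at or below 0.05.
The dominant spike at lag 7 indicates a seasonal period of 7.

7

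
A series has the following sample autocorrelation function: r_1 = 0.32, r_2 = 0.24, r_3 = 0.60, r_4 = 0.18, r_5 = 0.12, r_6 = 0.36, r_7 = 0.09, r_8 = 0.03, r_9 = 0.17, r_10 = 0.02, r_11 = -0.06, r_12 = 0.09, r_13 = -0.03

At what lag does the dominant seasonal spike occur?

The largest autocorrelation is r_3 = 0.60, with a weaker echo at lag 6 (0.36); the remaining lags stay at or below 0.32. The elevated value at lag 1 (0.32), dropping to 0.24 at lag 2, reflects decaying short-term dependence rather than seasonality.
The dominant spike at lag 3 indicates a seasonal period of 3.

3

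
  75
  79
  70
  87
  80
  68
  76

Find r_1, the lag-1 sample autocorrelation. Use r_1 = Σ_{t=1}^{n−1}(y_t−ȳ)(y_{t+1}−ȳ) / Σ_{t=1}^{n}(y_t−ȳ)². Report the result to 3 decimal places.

-0.313

Mean ȳ = (75 + 79 + 70 + 87 + 80 + 68 + 76)/7 = 76.4286
Numerator Σ_{t=1}^{6}(y_t−ȳ)(y_{t+1}−ȳ) = -76.8980
Denominator Σ(y_t−ȳ)² = 245.7143
r_1 = -76.8980 / 245.7143 = -0.313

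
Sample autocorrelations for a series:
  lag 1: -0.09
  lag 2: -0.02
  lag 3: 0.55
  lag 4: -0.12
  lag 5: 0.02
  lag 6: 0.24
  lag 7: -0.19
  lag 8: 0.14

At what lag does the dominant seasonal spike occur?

The largest autocorrelation is r_3 = 0.55, with a weaker echo at lag 6 (0.24); the remaining lags stay at or below 0.14.
The dominant spike at lag 3 indicates a seasonal period of 3.

3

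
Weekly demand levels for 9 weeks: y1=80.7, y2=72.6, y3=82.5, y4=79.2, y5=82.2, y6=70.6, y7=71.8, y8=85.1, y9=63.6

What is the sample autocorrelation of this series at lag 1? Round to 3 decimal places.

-0.407

Mean ȳ = (80.7 + 72.6 + 82.5 + 79.2 + 82.2 + 70.6 + 71.8 + 85.1 + 63.6)/9 = 76.4778
Numerator Σ_{t=1}^{8}(y_t−ȳ)(y_{t+1}−ȳ) = -165.2616
Denominator Σ(y_t−ȳ)² = 405.8956
r_1 = -165.2616 / 405.8956 = -0.407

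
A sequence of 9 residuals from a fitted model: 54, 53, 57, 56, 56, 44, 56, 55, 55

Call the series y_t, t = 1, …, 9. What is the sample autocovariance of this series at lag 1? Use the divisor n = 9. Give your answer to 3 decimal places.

-3.333

Mean ȳ = (54 + 53 + 57 + 56 + 56 + 44 + 56 + 55 + 55)/9 = 54.0000
Σ_{t=1}^{8}(y_t−ȳ)(y_{t+1}−ȳ) = -30.0000
γ_1 = -30.0000 / 9 = -3.333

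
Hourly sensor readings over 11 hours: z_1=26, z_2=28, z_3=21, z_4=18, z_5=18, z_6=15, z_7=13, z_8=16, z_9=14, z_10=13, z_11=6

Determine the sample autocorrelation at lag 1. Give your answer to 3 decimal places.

Mean z̄ = (26 + 28 + 21 + 18 + 18 + 15 + 13 + 16 + 14 + 13 + 6)/11 = 17.0909
Numerator Σ_{t=1}^{10}(z_t−z̄)(z_{t+1}−z̄) = 216.7190
Denominator Σ(z_t−z̄)² = 386.9091
r_1 = 216.7190 / 386.9091 = 0.560

0.560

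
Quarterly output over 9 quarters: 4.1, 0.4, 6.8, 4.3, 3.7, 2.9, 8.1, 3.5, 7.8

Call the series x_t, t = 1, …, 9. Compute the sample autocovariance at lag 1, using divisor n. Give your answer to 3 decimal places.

-2.141

Mean x̄ = (4.1 + 0.4 + 6.8 + 4.3 + 3.7 + 2.9 + 8.1 + 3.5 + 7.8)/9 = 4.6222
Σ_{t=1}^{8}(x_t−x̄)(x_{t+1}−x̄) = -19.2649
γ_1 = -19.2649 / 9 = -2.141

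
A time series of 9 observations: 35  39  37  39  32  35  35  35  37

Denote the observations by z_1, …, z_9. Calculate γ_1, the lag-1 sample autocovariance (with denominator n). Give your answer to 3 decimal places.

Mean z̄ = (35 + 39 + 37 + 39 + 32 + 35 + 35 + 35 + 37)/9 = 36.0000
Σ_{t=1}^{8}(z_t−z̄)(z_{t+1}−z̄) = -4.0000
γ_1 = -4.0000 / 9 = -0.444

-0.444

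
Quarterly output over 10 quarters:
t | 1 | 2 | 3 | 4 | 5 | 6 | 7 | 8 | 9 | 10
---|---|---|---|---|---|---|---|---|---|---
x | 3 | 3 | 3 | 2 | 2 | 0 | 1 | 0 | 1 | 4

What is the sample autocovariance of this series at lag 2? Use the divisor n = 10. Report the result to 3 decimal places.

Mean x̄ = (3 + 3 + 3 + 2 + 2 + 0 + 1 + 0 + 1 + 4)/10 = 1.9000
Σ_{t=1}^{8}(x_t−x̄)(x_{t+2}−x̄) = 1.5800
γ_2 = 1.5800 / 10 = 0.158

0.158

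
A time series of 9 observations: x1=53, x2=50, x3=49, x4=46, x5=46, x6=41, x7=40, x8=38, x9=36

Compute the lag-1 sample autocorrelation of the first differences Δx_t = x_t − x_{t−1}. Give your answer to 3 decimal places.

First differences Δx: -3, -1, -3, 0, -5, -1, -2, -2
Mean of differences = -2.1250
Numerator Σ(Δx_t−Δx̄)(Δx_{t+1}−Δx̄) = -13.0156
Denominator Σ(Δx_t−Δx̄)² = 16.8750
r_1(Δx) = -13.0156 / 16.8750 = -0.771

-0.771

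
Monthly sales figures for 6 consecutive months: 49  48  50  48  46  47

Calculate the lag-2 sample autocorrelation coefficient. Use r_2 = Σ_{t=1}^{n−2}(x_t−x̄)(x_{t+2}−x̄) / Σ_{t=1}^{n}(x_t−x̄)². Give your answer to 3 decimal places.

-0.200

Mean x̄ = (49 + 48 + 50 + 48 + 46 + 47)/6 = 48.0000
Deviations from mean: 1.0000, 0.0000, 2.0000, 0.0000, -2.0000, -1.0000
Σ(x_t−x̄)(x_{t+2}−x̄) = (2.0000) + (0.0000) + (-4.0000) + (0.0000) = -2.0000
Denominator Σ(x_t−x̄)² = 10.0000
r_2 = -2.0000 / 10.0000 = -0.200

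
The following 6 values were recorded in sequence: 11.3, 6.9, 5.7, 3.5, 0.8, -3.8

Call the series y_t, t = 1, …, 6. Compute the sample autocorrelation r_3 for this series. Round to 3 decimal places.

-0.193

Mean ȳ = (11.3 + 6.9 + 5.7 + 3.5 + 0.8 − 3.8)/6 = 4.0667
Deviations from mean: 7.2333, 2.8333, 1.6333, -0.5667, -3.2667, -7.8667
Numerator Σ_{t=1}^{3}(y_t−ȳ)(y_{t+3}−ȳ) = -26.2033
Denominator Σ(y_t−ȳ)² = 135.8933
r_3 = -26.2033 / 135.8933 = -0.193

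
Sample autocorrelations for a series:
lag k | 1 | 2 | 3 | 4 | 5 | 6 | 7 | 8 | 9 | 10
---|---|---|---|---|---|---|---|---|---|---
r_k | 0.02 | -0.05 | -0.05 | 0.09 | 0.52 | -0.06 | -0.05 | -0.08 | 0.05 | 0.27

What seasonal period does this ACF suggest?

5

The largest autocorrelation is r_5 = 0.52, with a weaker echo at lag 10 (0.27); the remaining lags stay at or below 0.09.
The dominant spike at lag 5 indicates a seasonal period of 5.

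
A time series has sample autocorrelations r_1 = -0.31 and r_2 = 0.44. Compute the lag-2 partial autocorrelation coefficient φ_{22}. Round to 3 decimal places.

φ_{22} = (r_2 − r_1²) / (1 − r_1²)
r_1² = (-0.31)² = 0.0961
Numerator = 0.44 − 0.0961 = 0.3439; denominator = 1 − 0.0961 = 0.9039
φ_{22} = 0.3439 / 0.9039 = 0.380

0.380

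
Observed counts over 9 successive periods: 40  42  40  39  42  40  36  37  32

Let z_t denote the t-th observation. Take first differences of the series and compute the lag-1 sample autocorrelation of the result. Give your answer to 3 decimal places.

First differences Δz: 2, -2, -1, 3, -2, -4, 1, -5
Mean of differences = -1.0000
Numerator Σ(Δz_t−Δz̄)(Δz_{t+1}−Δz̄) = -18.0000
Denominator Σ(Δz_t−Δz̄)² = 56.0000
r_1(Δz) = -18.0000 / 56.0000 = -0.321

-0.321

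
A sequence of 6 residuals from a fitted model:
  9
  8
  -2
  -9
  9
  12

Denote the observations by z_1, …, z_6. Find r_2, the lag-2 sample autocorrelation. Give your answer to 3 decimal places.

Mean z̄ = (9 + 8 − 2 − 9 + 9 + 12)/6 = 4.5000
Deviations from mean: 4.5000, 3.5000, -6.5000, -13.5000, 4.5000, 7.5000
Σ(z_t−z̄)(z_{t+2}−z̄) = (-29.2500) + (-47.2500) + (-29.2500) + (-101.2500) = -207.0000
Denominator Σ(z_t−z̄)² = 333.5000
r_2 = -207.0000 / 333.5000 = -0.621

-0.621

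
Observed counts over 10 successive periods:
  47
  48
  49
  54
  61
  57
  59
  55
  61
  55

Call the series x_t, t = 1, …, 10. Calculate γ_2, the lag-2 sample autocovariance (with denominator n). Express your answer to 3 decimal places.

6.668

Mean x̄ = (47 + 48 + 49 + 54 + 61 + 57 + 59 + 55 + 61 + 55)/10 = 54.6000
Σ_{t=1}^{8}(x_t−x̄)(x_{t+2}−x̄) = 66.6800
γ_2 = 66.6800 / 10 = 6.668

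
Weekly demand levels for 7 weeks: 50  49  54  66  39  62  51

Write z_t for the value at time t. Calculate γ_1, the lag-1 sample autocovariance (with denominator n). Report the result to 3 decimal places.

Mean z̄ = (50 + 49 + 54 + 66 + 39 + 62 + 51)/7 = 53.0000
Deviations: -3.0000, -4.0000, 1.0000, 13.0000, -14.0000, 9.0000, -2.0000
Σ_{t=1}^{6}(z_t−z̄)(z_{t+1}−z̄) = -305.0000
γ_1 = -305.0000 / 7 = -43.571

-43.571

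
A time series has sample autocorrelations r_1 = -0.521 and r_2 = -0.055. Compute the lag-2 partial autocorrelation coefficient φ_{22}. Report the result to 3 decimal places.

φ_{22} = (r_2 − r_1²) / (1 − r_1²)
r_1² = (-0.521)² = 0.271441
Numerator = -0.055 − 0.2714 = -0.3264; denominator = 1 − 0.2714 = 0.7286
φ_{22} = -0.3264 / 0.7286 = -0.448

-0.448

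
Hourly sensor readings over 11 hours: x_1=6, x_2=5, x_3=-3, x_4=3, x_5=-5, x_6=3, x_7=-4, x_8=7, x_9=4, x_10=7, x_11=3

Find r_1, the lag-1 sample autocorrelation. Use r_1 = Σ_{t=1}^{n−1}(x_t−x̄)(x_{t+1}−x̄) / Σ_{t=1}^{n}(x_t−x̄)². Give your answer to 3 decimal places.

Mean x̄ = (6 + 5 − 3 + 3 − 5 + 3 − 4 + 7 + 4 + 7 + 3)/11 = 2.3636
Numerator Σ_{t=1}^{10}(x_t−x̄)(x_{t+1}−x̄) = -32.7686
Denominator Σ(x_t−x̄)² = 190.5455
r_1 = -32.7686 / 190.5455 = -0.172

-0.172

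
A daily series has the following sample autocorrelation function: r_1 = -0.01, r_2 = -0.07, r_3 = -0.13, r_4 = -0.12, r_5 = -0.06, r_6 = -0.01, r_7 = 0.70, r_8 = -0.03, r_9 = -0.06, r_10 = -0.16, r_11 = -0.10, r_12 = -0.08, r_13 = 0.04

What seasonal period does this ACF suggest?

The largest autocorrelation is r_7 = 0.70; the remaining lags stay at or below 0.04.
The dominant spike at lag 7 indicates a seasonal period of 7.

7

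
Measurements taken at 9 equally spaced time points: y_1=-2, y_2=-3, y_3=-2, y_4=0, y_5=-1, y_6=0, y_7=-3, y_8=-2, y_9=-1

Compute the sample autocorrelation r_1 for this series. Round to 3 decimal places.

Mean ȳ = (-2 − 3 − 2 + 0 − 1 + 0 − 3 − 2 − 1)/9 = -1.5556
Numerator Σ_{t=1}^{8}(y_t−ȳ)(y_{t+1}−ȳ) = 0.4691
Denominator Σ(y_t−ȳ)² = 10.2222
r_1 = 0.4691 / 10.2222 = 0.046

0.046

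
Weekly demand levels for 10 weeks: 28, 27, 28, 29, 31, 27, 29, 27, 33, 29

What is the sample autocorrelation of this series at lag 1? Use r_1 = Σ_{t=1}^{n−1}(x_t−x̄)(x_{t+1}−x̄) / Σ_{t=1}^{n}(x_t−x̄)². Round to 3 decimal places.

Mean x̄ = (28 + 27 + 28 + 29 + 31 + 27 + 29 + 27 + 33 + 29)/10 = 28.8000
Numerator Σ_{t=1}^{9}(x_t−x̄)(x_{t+1}−x̄) = -8.2400
Denominator Σ(x_t−x̄)² = 33.6000
r_1 = -8.2400 / 33.6000 = -0.245

-0.245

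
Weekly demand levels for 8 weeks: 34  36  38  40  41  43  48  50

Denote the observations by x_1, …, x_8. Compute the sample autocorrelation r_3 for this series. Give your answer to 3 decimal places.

Mean x̄ = (34 + 36 + 38 + 40 + 41 + 43 + 48 + 50)/8 = 41.2500
Deviations from mean: -7.2500, -5.2500, -3.2500, -1.2500, -0.2500, 1.7500, 6.7500, 8.7500
Numerator Σ_{t=1}^{5}(x_t−x̄)(x_{t+3}−x̄) = -5.9375
Denominator Σ(x_t−x̄)² = 217.5000
r_3 = -5.9375 / 217.5000 = -0.027

-0.027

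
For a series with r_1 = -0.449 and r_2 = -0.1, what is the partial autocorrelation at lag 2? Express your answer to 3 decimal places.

-0.378

φ_{22} = (r_2 − r_1²) / (1 − r_1²)
r_1² = (-0.449)² = 0.201601
Numerator = -0.1 − 0.2016 = -0.3016; denominator = 1 − 0.2016 = 0.7984
φ_{22} = -0.3016 / 0.7984 = -0.378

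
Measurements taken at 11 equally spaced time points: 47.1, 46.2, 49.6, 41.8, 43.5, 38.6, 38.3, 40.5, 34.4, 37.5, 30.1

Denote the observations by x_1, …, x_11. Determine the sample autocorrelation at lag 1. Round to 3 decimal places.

Mean x̄ = (47.1 + 46.2 + 49.6 + 41.8 + 43.5 + 38.6 + 38.3 + 40.5 + 34.4 + 37.5 + 30.1)/11 = 40.6909
Numerator Σ_{t=1}^{10}(x_t−x̄)(x_{t+1}−x̄) = 152.0372
Denominator Σ(x_t−x̄)² = 331.9691
r_1 = 152.0372 / 331.9691 = 0.458

0.458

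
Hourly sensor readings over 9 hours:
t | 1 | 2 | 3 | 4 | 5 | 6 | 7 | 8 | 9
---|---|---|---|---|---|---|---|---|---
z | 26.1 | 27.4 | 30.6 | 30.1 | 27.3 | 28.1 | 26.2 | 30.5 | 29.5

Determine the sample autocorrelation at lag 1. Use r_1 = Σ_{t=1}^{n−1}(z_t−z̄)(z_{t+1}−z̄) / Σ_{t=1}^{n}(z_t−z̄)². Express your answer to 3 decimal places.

0.024

Mean z̄ = (26.1 + 27.4 + 30.6 + 30.1 + 27.3 + 28.1 + 26.2 + 30.5 + 29.5)/9 = 28.4222
Numerator Σ_{t=1}^{8}(z_t−z̄)(z_{t+1}−z̄) = 0.6184
Denominator Σ(z_t−z̄)² = 25.7756
r_1 = 0.6184 / 25.7756 = 0.024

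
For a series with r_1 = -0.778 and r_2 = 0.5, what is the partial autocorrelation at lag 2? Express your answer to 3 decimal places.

-0.267

φ_{22} = (r_2 − r_1²) / (1 − r_1²)
r_1² = (-0.778)² = 0.605284
Numerator = 0.5 − 0.6053 = -0.1053; denominator = 1 − 0.6053 = 0.3947
φ_{22} = -0.1053 / 0.3947 = -0.267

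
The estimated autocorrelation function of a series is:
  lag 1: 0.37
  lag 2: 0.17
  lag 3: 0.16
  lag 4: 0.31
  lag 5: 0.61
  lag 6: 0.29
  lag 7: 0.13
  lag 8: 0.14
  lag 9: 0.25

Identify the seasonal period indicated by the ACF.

5

The largest autocorrelation is r_5 = 0.61; the remaining lags stay at or below 0.37. The elevated value at lag 1 (0.37), dropping to 0.17 at lag 2, reflects decaying short-term dependence rather than seasonality.
The dominant spike at lag 5 indicates a seasonal period of 5.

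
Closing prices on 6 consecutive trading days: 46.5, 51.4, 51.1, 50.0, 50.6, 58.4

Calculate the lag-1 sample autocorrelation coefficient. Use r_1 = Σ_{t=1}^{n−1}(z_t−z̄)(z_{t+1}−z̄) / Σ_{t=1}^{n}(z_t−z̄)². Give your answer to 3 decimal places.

-0.056

Mean z̄ = (46.5 + 51.4 + 51.1 + 50.0 + 50.6 + 58.4)/6 = 51.3333
Deviations from mean: -4.8333, 0.0667, -0.2333, -1.3333, -0.7333, 7.0667
Numerator Σ_{t=1}^{5}(z_t−z̄)(z_{t+1}−z̄) = -4.2311
Denominator Σ(z_t−z̄)² = 75.6733
r_1 = -4.2311 / 75.6733 = -0.056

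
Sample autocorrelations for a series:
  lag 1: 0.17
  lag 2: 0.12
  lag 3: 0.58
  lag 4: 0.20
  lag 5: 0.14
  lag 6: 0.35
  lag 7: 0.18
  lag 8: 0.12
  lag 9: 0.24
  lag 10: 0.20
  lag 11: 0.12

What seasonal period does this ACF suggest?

3

The largest autocorrelation is r_3 = 0.58, with weaker echoes at lags 6 (0.35) and 9 (0.24); the remaining lags stay at or below 0.20.
The dominant spike at lag 3 indicates a seasonal period of 3.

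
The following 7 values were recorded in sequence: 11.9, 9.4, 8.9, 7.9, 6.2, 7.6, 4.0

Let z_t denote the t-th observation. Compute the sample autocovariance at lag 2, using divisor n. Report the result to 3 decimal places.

1.282

Mean z̄ = (11.9 + 9.4 + 8.9 + 7.9 + 6.2 + 7.6 + 4.0)/7 = 7.9857
Σ_{t=1}^{5}(z_t−z̄)(z_{t+2}−z̄) = 8.9753
γ_2 = 8.9753 / 7 = 1.282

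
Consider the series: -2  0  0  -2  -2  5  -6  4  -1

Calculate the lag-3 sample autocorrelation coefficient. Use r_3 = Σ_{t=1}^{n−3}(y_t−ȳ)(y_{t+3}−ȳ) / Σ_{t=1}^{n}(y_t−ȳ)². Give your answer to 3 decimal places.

0.032

Mean ȳ = (-2 + 0 + 0 − 2 − 2 + 5 − 6 + 4 − 1)/9 = -0.4444
Σ(y_t−ȳ)(y_{t+3}−ȳ) = (2.4198) + (-0.6914) + (2.4198) + (8.6420) + (-6.9136) + (-3.0247) = 2.8519
Denominator Σ(y_t−ȳ)² = 88.2222
r_3 = 2.8519 / 88.2222 = 0.032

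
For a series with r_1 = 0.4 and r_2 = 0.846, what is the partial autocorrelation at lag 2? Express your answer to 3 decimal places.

φ_{22} = (r_2 − r_1²) / (1 − r_1²)
r_1² = (0.4)² = 0.16
Numerator = 0.846 − 0.1600 = 0.6860; denominator = 1 − 0.1600 = 0.8400
φ_{22} = 0.6860 / 0.8400 = 0.817

0.817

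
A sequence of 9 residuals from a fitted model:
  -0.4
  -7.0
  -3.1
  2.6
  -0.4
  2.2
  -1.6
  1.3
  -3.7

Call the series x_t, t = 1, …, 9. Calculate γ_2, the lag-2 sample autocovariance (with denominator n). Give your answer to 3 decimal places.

-0.382

Mean x̄ = (-0.4 − 7.0 − 3.1 + 2.6 − 0.4 + 2.2 − 1.6 + 1.3 − 3.7)/9 = -1.1222
Σ_{t=1}^{7}(x_t−x̄)(x_{t+2}−x̄) = -3.4354
γ_2 = -3.4354 / 9 = -0.382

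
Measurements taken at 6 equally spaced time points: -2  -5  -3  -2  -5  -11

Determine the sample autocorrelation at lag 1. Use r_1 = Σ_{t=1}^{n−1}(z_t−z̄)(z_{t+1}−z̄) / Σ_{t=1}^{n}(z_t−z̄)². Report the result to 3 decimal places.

0.074

Mean z̄ = (-2 − 5 − 3 − 2 − 5 − 11)/6 = -4.6667
Deviations from mean: 2.6667, -0.3333, 1.6667, 2.6667, -0.3333, -6.3333
Σ(z_t−z̄)(z_{t+1}−z̄) = (-0.8889) + (-0.5556) + (4.4444) + (-0.8889) + (2.1111) = 4.2222
Denominator Σ(z_t−z̄)² = 57.3333
r_1 = 4.2222 / 57.3333 = 0.074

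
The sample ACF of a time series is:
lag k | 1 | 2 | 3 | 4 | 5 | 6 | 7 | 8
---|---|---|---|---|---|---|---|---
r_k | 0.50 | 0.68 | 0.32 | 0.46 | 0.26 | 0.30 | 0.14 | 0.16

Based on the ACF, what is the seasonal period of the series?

The largest autocorrelation is r_2 = 0.68; the remaining lags stay at or below 0.50.
The dominant spike at lag 2 indicates a seasonal period of 2.

2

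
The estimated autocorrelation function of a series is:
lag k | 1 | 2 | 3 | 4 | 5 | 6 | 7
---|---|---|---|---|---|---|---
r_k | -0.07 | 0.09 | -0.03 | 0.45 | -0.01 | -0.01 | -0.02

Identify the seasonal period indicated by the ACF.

4

The largest autocorrelation is r_4 = 0.45; the remaining lags stay at or below 0.09.
The dominant spike at lag 4 indicates a seasonal period of 4.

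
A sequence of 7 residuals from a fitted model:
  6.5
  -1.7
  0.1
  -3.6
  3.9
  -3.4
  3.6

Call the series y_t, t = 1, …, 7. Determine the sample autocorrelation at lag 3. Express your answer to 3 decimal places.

Mean ȳ = (6.5 − 1.7 + 0.1 − 3.6 + 3.9 − 3.4 + 3.6)/7 = 0.7714
Deviations from mean: 5.7286, -2.4714, -0.6714, -4.3714, 3.1286, -4.1714, 2.8286
Σ(y_t−ȳ)(y_{t+3}−ȳ) = (-25.0420) + (-7.7320) + (2.8008) + (-12.3649) = -42.3382
Denominator Σ(y_t−ȳ)² = 93.6743
r_3 = -42.3382 / 93.6743 = -0.452

-0.452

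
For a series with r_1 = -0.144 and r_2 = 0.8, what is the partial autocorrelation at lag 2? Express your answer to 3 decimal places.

φ_{22} = (r_2 − r_1²) / (1 − r_1²)
r_1² = (-0.144)² = 0.020736
Numerator = 0.8 − 0.0207 = 0.7793; denominator = 1 − 0.0207 = 0.9793
φ_{22} = 0.7793 / 0.9793 = 0.796

0.796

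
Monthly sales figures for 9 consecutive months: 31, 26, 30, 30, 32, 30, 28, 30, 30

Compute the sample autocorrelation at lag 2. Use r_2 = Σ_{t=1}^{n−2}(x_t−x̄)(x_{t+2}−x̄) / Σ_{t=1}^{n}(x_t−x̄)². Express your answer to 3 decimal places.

Mean x̄ = (31 + 26 + 30 + 30 + 32 + 30 + 28 + 30 + 30)/9 = 29.6667
Σ(x_t−x̄)(x_{t+2}−x̄) = (0.4444) + (-1.2222) + (0.7778) + (0.1111) + (-3.8889) + (0.1111) + (-0.5556) = -4.2222
Denominator Σ(x_t−x̄)² = 24.0000
r_2 = -4.2222 / 24.0000 = -0.176

-0.176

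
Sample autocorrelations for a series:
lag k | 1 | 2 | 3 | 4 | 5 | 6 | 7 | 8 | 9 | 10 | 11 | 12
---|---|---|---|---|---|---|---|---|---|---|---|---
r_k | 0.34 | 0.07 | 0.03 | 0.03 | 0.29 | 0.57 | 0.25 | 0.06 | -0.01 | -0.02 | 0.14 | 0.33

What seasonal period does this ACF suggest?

6

The largest autocorrelation is r_6 = 0.57; the remaining lags stay at or below 0.34. The elevated value at lag 1 (0.34), dropping to 0.07 at lag 2, reflects decaying short-term dependence rather than seasonality.
The dominant spike at lag 6 indicates a seasonal period of 6.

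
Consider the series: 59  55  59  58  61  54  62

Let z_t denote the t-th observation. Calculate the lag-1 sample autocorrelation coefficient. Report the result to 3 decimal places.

Mean z̄ = (59 + 55 + 59 + 58 + 61 + 54 + 62)/7 = 58.2857
Σ(z_t−z̄)(z_{t+1}−z̄) = (-2.3469) + (-2.3469) + (-0.2041) + (-0.7755) + (-11.6327) + (-15.9184) = -33.2245
Denominator Σ(z_t−z̄)² = 51.4286
r_1 = -33.2245 / 51.4286 = -0.646

-0.646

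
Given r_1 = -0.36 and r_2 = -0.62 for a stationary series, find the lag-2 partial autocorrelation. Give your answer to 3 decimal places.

φ_{22} = (r_2 − r_1²) / (1 − r_1²)
r_1² = (-0.36)² = 0.1296
Numerator = -0.62 − 0.1296 = -0.7496; denominator = 1 − 0.1296 = 0.8704
φ_{22} = -0.7496 / 0.8704 = -0.861

-0.861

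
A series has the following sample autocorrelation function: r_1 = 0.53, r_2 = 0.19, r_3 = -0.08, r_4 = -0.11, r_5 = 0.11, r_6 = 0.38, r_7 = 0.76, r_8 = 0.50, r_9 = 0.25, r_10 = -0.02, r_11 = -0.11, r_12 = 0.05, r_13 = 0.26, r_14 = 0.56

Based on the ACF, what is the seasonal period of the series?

The largest autocorrelation is r_7 = 0.76, with a weaker echo at lag 14 (0.56); the remaining lags stay at or below 0.53. The elevated value at lag 1 (0.53), dropping to 0.19 at lag 2, reflects decaying short-term dependence rather than seasonality.
The dominant spike at lag 7 indicates a seasonal period of 7.

7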